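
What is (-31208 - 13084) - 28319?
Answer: -72611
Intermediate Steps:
(-31208 - 13084) - 28319 = -44292 - 28319 = -72611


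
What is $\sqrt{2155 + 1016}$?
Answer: $\sqrt{3171} \approx 56.312$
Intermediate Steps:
$\sqrt{2155 + 1016} = \sqrt{3171}$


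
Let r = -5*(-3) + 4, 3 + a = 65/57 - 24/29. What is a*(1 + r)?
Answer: -88840/1653 ≈ -53.745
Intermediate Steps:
a = -4442/1653 (a = -3 + (65/57 - 24/29) = -3 + 517/1653 = -4442/1653 ≈ -2.6872)
r = 19 (r = 15 + 4 = 19)
a*(1 + r) = -4442*(1 + 19)/1653 = -4442/1653*20 = -88840/1653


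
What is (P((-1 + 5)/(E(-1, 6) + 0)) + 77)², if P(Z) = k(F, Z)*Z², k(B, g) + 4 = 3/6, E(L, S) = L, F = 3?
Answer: 441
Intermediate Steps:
k(B, g) = -7/2 (k(B, g) = -4 + 3/6 = -4 + 3*(⅙) = -4 + ½ = -7/2)
P(Z) = -7*Z²/2
(P((-1 + 5)/(E(-1, 6) + 0)) + 77)² = (-7*(-1 + 5)²/(-1 + 0)²/2 + 77)² = (-7*(4/(-1))²/2 + 77)² = (-7*(4*(-1))²/2 + 77)² = (-7/2*(-4)² + 77)² = (-7/2*16 + 77)² = (-56 + 77)² = 21² = 441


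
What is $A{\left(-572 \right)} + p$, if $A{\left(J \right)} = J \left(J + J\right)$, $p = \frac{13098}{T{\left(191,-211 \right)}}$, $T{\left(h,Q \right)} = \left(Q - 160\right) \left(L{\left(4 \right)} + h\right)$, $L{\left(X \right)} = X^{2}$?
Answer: $\frac{16751162066}{25599} \approx 6.5437 \cdot 10^{5}$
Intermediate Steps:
$T{\left(h,Q \right)} = \left(-160 + Q\right) \left(16 + h\right)$ ($T{\left(h,Q \right)} = \left(Q - 160\right) \left(4^{2} + h\right) = \left(-160 + Q\right) \left(16 + h\right)$)
$p = - \frac{4366}{25599}$ ($p = \frac{13098}{-2560 - 30560 + 16 \left(-211\right) - 40301} = \frac{13098}{-2560 - 30560 - 3376 - 40301} = \frac{13098}{-76797} = 13098 \left(- \frac{1}{76797}\right) = - \frac{4366}{25599} \approx -0.17055$)
$A{\left(J \right)} = 2 J^{2}$ ($A{\left(J \right)} = J 2 J = 2 J^{2}$)
$A{\left(-572 \right)} + p = 2 \left(-572\right)^{2} - \frac{4366}{25599} = 2 \cdot 327184 - \frac{4366}{25599} = 654368 - \frac{4366}{25599} = \frac{16751162066}{25599}$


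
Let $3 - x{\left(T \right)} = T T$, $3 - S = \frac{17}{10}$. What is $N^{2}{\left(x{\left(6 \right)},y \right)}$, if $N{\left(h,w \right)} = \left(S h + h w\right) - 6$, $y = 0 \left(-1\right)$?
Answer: $\frac{239121}{100} \approx 2391.2$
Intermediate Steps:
$S = \frac{13}{10}$ ($S = 3 - \frac{17}{10} = \frac{13}{10} \approx 1.3$)
$x{\left(T \right)} = 3 - T^{2}$ ($x{\left(T \right)} = 3 - T T = 3 - T^{2}$)
$y = 0$
$N{\left(h,w \right)} = -6 + \frac{13 h}{10} + h w$ ($N{\left(h,w \right)} = \left(\frac{13 h}{10} + h w\right) - 6 = -6 + \frac{13 h}{10} + h w$)
$N^{2}{\left(x{\left(6 \right)},y \right)} = \left(-6 + \frac{13 \left(3 - 6^{2}\right)}{10} + \left(3 - 6^{2}\right) 0\right)^{2} = \left(-6 + \frac{13 \left(3 - 36\right)}{10} + \left(3 - 36\right) 0\right)^{2} = \left(-6 + \frac{13}{10} \left(-33\right) - 0\right)^{2} = \left(-6 - \frac{429}{10} + 0\right)^{2} = \left(- \frac{489}{10}\right)^{2} = \frac{239121}{100}$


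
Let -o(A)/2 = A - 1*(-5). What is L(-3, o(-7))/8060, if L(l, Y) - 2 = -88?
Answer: -43/4030 ≈ -0.010670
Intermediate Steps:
o(A) = -10 - 2*A (o(A) = -2*(A - 1*(-5)) = -2*(A + 5) = -2*(5 + A) = -10 - 2*A)
L(l, Y) = -86 (L(l, Y) = 2 - 88 = -86)
L(-3, o(-7))/8060 = -86/8060 = -86*1/8060 = -43/4030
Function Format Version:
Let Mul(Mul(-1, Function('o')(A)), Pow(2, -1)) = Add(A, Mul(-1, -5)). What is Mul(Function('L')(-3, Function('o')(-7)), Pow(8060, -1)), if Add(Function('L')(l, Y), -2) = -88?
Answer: Rational(-43, 4030) ≈ -0.010670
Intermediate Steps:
Function('o')(A) = Add(-10, Mul(-2, A)) (Function('o')(A) = Mul(-2, Add(A, Mul(-1, -5))) = Mul(-2, Add(A, 5)) = Mul(-2, Add(5, A)) = Add(-10, Mul(-2, A)))
Function('L')(l, Y) = -86 (Function('L')(l, Y) = Add(2, -88) = -86)
Mul(Function('L')(-3, Function('o')(-7)), Pow(8060, -1)) = Mul(-86, Pow(8060, -1)) = Mul(-86, Rational(1, 8060)) = Rational(-43, 4030)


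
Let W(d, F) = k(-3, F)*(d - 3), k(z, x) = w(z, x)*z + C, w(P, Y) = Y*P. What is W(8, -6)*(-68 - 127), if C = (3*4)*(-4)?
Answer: 99450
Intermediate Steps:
w(P, Y) = P*Y
C = -48 (C = 12*(-4) = -48)
k(z, x) = -48 + x*z² (k(z, x) = (z*x)*z - 48 = (x*z)*z - 48 = x*z² - 48 = -48 + x*z²)
W(d, F) = (-48 + 9*F)*(-3 + d) (W(d, F) = (-48 + F*(-3)²)*(d - 3) = (-48 + F*9)*(-3 + d) = (-48 + 9*F)*(-3 + d))
W(8, -6)*(-68 - 127) = (3*(-16 + 3*(-6))*(-3 + 8))*(-68 - 127) = (3*(-16 - 18)*5)*(-195) = (3*(-34)*5)*(-195) = -510*(-195) = 99450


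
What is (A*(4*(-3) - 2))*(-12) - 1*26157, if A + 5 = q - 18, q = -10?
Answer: -31701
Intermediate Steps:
A = -33 (A = -5 + (-10 - 18) = -5 - 28 = -33)
(A*(4*(-3) - 2))*(-12) - 1*26157 = -33*(4*(-3) - 2)*(-12) - 1*26157 = -33*(-12 - 2)*(-12) - 26157 = -33*(-14)*(-12) - 26157 = 462*(-12) - 26157 = -5544 - 26157 = -31701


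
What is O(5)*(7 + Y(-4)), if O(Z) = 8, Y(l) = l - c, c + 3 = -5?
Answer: 88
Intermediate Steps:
c = -8 (c = -3 - 5 = -8)
Y(l) = 8 + l (Y(l) = l - 1*(-8) = l + 8 = 8 + l)
O(5)*(7 + Y(-4)) = 8*(7 + (8 - 4)) = 8*(7 + 4) = 8*11 = 88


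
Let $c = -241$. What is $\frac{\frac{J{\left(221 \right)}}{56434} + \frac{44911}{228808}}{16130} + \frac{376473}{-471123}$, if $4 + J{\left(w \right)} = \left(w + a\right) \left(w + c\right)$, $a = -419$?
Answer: $- \frac{13068327664553013529}{16354205952207716880} \approx -0.79908$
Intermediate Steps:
$J{\left(w \right)} = -4 + \left(-419 + w\right) \left(-241 + w\right)$ ($J{\left(w \right)} = -4 + \left(w - 419\right) \left(w - 241\right) = -4 + \left(-419 + w\right) \left(-241 + w\right)$)
$\frac{\frac{J{\left(221 \right)}}{56434} + \frac{44911}{228808}}{16130} + \frac{376473}{-471123} = \frac{\frac{100975 + 221^{2} - 145860}{56434} + \frac{44911}{228808}}{16130} + \frac{376473}{-471123} = \left(\left(100975 + 48841 - 145860\right) \frac{1}{56434} + 44911 \cdot \frac{1}{228808}\right) \frac{1}{16130} + 376473 \left(- \frac{1}{471123}\right) = \left(3956 \cdot \frac{1}{56434} + \frac{44911}{228808}\right) \frac{1}{16130} - \frac{125491}{157041} = \left(\frac{1978}{28217} + \frac{44911}{228808}\right) \frac{1}{16130} - \frac{125491}{157041} = \frac{1719835911}{6456275336} \cdot \frac{1}{16130} - \frac{125491}{157041} = \frac{1719835911}{104139721169680} - \frac{125491}{157041} = - \frac{13068327664553013529}{16354205952207716880}$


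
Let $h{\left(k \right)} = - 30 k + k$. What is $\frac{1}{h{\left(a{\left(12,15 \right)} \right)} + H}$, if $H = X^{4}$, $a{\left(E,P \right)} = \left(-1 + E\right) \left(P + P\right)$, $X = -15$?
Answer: $\frac{1}{41055} \approx 2.4358 \cdot 10^{-5}$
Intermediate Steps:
$a{\left(E,P \right)} = 2 P \left(-1 + E\right)$ ($a{\left(E,P \right)} = \left(-1 + E\right) 2 P = 2 P \left(-1 + E\right)$)
$h{\left(k \right)} = - 29 k$
$H = 50625$ ($H = \left(-15\right)^{4} = 50625$)
$\frac{1}{h{\left(a{\left(12,15 \right)} \right)} + H} = \frac{1}{- 29 \cdot 2 \cdot 15 \left(-1 + 12\right) + 50625} = \frac{1}{- 29 \cdot 2 \cdot 15 \cdot 11 + 50625} = \frac{1}{\left(-29\right) 330 + 50625} = \frac{1}{-9570 + 50625} = \frac{1}{41055}$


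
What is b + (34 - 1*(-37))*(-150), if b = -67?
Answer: -10717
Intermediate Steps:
b + (34 - 1*(-37))*(-150) = -67 + (34 - 1*(-37))*(-150) = -67 + (34 + 37)*(-150) = -67 + 71*(-150) = -67 - 10650 = -10717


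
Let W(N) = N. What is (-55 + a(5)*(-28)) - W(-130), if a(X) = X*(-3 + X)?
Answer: -205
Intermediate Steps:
(-55 + a(5)*(-28)) - W(-130) = (-55 + (5*(-3 + 5))*(-28)) - 1*(-130) = (-55 + (5*2)*(-28)) + 130 = (-55 + 10*(-28)) + 130 = (-55 - 280) + 130 = -335 + 130 = -205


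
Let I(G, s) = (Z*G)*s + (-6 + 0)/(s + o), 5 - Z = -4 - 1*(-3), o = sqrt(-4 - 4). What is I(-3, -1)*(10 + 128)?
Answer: 1656*(2*I + 3*sqrt(2))/(I + 2*sqrt(2)) ≈ 2576.0 + 260.22*I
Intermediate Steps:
o = 2*I*sqrt(2) (o = sqrt(-8) = 2*I*sqrt(2) ≈ 2.8284*I)
Z = 6 (Z = 5 - (-4 - 1*(-3)) = 5 - (-4 + 3) = 5 - 1*(-1) = 5 + 1 = 6)
I(G, s) = -6/(s + 2*I*sqrt(2)) + 6*G*s (I(G, s) = (6*G)*s + (-6 + 0)/(s + 2*I*sqrt(2)) = 6*G*s - 6/(s + 2*I*sqrt(2)) = -6/(s + 2*I*sqrt(2)) + 6*G*s)
I(-3, -1)*(10 + 128) = (6*(-1 - 3*(-1)**2 + 2*I*(-3)*(-1)*sqrt(2))/(-1 + 2*I*sqrt(2)))*(10 + 128) = (6*(-1 - 3*1 + 6*I*sqrt(2))/(-1 + 2*I*sqrt(2)))*138 = (6*(-1 - 3 + 6*I*sqrt(2))/(-1 + 2*I*sqrt(2)))*138 = (6*(-4 + 6*I*sqrt(2))/(-1 + 2*I*sqrt(2)))*138 = 828*(-4 + 6*I*sqrt(2))/(-1 + 2*I*sqrt(2))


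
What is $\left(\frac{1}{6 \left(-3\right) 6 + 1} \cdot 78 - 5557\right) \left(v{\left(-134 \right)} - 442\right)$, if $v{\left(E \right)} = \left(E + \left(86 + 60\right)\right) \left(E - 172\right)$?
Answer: $\frac{2446501178}{107} \approx 2.2865 \cdot 10^{7}$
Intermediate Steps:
$v{\left(E \right)} = \left(-172 + E\right) \left(146 + E\right)$ ($v{\left(E \right)} = \left(E + 146\right) \left(-172 + E\right) = \left(146 + E\right) \left(-172 + E\right) = \left(-172 + E\right) \left(146 + E\right)$)
$\left(\frac{1}{6 \left(-3\right) 6 + 1} \cdot 78 - 5557\right) \left(v{\left(-134 \right)} - 442\right) = \left(\frac{1}{6 \left(-3\right) 6 + 1} \cdot 78 - 5557\right) \left(\left(-25112 + \left(-134\right)^{2} - -3484\right) - 442\right) = \left(\frac{1}{\left(-18\right) 6 + 1} \cdot 78 - 5557\right) \left(\left(-25112 + 17956 + 3484\right) - 442\right) = \left(\frac{1}{-108 + 1} \cdot 78 - 5557\right) \left(-3672 - 442\right) = \left(\frac{1}{-107} \cdot 78 - 5557\right) \left(-4114\right) = \left(\left(- \frac{1}{107}\right) 78 - 5557\right) \left(-4114\right) = \left(- \frac{78}{107} - 5557\right) \left(-4114\right) = \left(- \frac{594677}{107}\right) \left(-4114\right) = \frac{2446501178}{107}$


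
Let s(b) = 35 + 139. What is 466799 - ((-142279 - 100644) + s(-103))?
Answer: 709548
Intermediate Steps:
s(b) = 174
466799 - ((-142279 - 100644) + s(-103)) = 466799 - ((-142279 - 100644) + 174) = 466799 - (-242923 + 174) = 466799 - 1*(-242749) = 466799 + 242749 = 709548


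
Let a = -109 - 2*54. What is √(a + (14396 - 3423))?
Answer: 2*√2689 ≈ 103.71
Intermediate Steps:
a = -217 (a = -109 - 108 = -217)
√(a + (14396 - 3423)) = √(-217 + (14396 - 3423)) = √(-217 + 10973) = √10756 = 2*√2689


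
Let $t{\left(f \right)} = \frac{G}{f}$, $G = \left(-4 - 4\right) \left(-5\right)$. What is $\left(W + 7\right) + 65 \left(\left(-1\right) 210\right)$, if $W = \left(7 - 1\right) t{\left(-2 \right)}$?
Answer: $-13763$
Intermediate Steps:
$G = 40$ ($G = \left(-8\right) \left(-5\right) = 40$)
$t{\left(f \right)} = \frac{40}{f}$
$W = -120$ ($W = \left(7 - 1\right) \frac{40}{-2} = 6 \cdot 40 \left(- \frac{1}{2}\right) = 6 \left(-20\right) = -120$)
$\left(W + 7\right) + 65 \left(\left(-1\right) 210\right) = \left(-120 + 7\right) + 65 \left(\left(-1\right) 210\right) = -113 + 65 \left(-210\right) = -113 - 13650 = -13763$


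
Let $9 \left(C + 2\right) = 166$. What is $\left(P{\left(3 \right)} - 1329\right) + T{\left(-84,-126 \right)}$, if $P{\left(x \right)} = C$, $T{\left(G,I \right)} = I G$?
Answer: $\frac{83443}{9} \approx 9271.4$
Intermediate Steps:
$T{\left(G,I \right)} = G I$
$C = \frac{148}{9}$ ($C = -2 + \frac{1}{9} \cdot 166 = -2 + \frac{166}{9} = \frac{148}{9} \approx 16.444$)
$P{\left(x \right)} = \frac{148}{9}$
$\left(P{\left(3 \right)} - 1329\right) + T{\left(-84,-126 \right)} = \left(\frac{148}{9} - 1329\right) - -10584 = - \frac{11813}{9} + 10584 = \frac{83443}{9}$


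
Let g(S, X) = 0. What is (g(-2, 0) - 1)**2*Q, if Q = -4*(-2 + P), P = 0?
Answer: 8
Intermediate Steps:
Q = 8 (Q = -4*(-2 + 0) = -4*(-2) = 8)
(g(-2, 0) - 1)**2*Q = (0 - 1)**2*8 = (-1)**2*8 = 1*8 = 8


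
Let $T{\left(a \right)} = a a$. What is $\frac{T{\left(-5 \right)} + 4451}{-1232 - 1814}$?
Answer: $- \frac{2238}{1523} \approx -1.4695$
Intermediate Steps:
$T{\left(a \right)} = a^{2}$
$\frac{T{\left(-5 \right)} + 4451}{-1232 - 1814} = \frac{\left(-5\right)^{2} + 4451}{-1232 - 1814} = \frac{25 + 4451}{-3046} = 4476 \left(- \frac{1}{3046}\right) = - \frac{2238}{1523}$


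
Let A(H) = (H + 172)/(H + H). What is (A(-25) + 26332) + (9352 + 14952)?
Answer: 2531653/50 ≈ 50633.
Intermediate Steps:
A(H) = (172 + H)/(2*H) (A(H) = (172 + H)/((2*H)) = (172 + H)*(1/(2*H)) = (172 + H)/(2*H))
(A(-25) + 26332) + (9352 + 14952) = ((½)*(172 - 25)/(-25) + 26332) + (9352 + 14952) = ((½)*(-1/25)*147 + 26332) + 24304 = (-147/50 + 26332) + 24304 = 1316453/50 + 24304 = 2531653/50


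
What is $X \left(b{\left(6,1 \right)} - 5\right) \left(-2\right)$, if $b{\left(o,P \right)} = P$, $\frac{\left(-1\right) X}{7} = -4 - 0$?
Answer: $224$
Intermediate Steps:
$X = 28$ ($X = - 7 \left(-4 - 0\right) = - 7 \left(-4 + 0\right) = \left(-7\right) \left(-4\right) = 28$)
$X \left(b{\left(6,1 \right)} - 5\right) \left(-2\right) = 28 \left(1 - 5\right) \left(-2\right) = 28 \left(-4\right) \left(-2\right) = \left(-112\right) \left(-2\right) = 224$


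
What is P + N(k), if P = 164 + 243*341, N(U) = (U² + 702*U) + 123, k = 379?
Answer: 492849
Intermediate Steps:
N(U) = 123 + U² + 702*U
P = 83027 (P = 164 + 82863 = 83027)
P + N(k) = 83027 + (123 + 379² + 702*379) = 83027 + (123 + 143641 + 266058) = 83027 + 409822 = 492849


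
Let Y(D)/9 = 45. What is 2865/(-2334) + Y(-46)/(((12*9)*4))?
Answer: -1805/6224 ≈ -0.29001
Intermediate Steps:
Y(D) = 405 (Y(D) = 9*45 = 405)
2865/(-2334) + Y(-46)/(((12*9)*4)) = 2865/(-2334) + 405/(((12*9)*4)) = 2865*(-1/2334) + 405/((108*4)) = -955/778 + 405/432 = -955/778 + 405*(1/432) = -955/778 + 15/16 = -1805/6224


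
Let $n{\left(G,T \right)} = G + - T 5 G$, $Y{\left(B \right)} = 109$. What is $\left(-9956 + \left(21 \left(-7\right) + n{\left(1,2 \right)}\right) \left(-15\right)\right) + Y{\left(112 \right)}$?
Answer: $-7507$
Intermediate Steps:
$n{\left(G,T \right)} = G - 5 G T$ ($n{\left(G,T \right)} = G + - 5 T G = G - 5 G T$)
$\left(-9956 + \left(21 \left(-7\right) + n{\left(1,2 \right)}\right) \left(-15\right)\right) + Y{\left(112 \right)} = \left(-9956 + \left(21 \left(-7\right) + 1 \left(1 - 10\right)\right) \left(-15\right)\right) + 109 = \left(-9956 + \left(-147 + 1 \left(1 - 10\right)\right) \left(-15\right)\right) + 109 = \left(-9956 + \left(-147 + 1 \left(-9\right)\right) \left(-15\right)\right) + 109 = \left(-9956 + \left(-147 - 9\right) \left(-15\right)\right) + 109 = \left(-9956 - -2340\right) + 109 = \left(-9956 + 2340\right) + 109 = -7616 + 109 = -7507$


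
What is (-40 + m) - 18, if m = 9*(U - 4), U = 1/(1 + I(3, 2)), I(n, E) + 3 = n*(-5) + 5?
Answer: -379/4 ≈ -94.750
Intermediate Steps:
I(n, E) = 2 - 5*n (I(n, E) = -3 + (n*(-5) + 5) = -3 + (-5*n + 5) = -3 + (5 - 5*n) = 2 - 5*n)
U = -1/12 (U = 1/(1 + (2 - 5*3)) = 1/(1 + (2 - 15)) = 1/(1 - 13) = 1/(-12) = -1/12 ≈ -0.083333)
m = -147/4 (m = 9*(-1/12 - 4) = 9*(-49/12) = -147/4 ≈ -36.750)
(-40 + m) - 18 = (-40 - 147/4) - 18 = -307/4 - 18 = -379/4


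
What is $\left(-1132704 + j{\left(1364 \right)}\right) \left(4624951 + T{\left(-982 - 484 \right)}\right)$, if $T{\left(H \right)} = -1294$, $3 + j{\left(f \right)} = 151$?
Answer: $-5236550477292$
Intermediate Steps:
$j{\left(f \right)} = 148$ ($j{\left(f \right)} = -3 + 151 = 148$)
$\left(-1132704 + j{\left(1364 \right)}\right) \left(4624951 + T{\left(-982 - 484 \right)}\right) = \left(-1132704 + 148\right) \left(4624951 - 1294\right) = \left(-1132556\right) 4623657 = -5236550477292$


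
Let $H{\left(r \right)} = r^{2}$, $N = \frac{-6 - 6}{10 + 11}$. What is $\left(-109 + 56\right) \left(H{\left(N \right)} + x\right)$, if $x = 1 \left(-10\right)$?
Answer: $\frac{25122}{49} \approx 512.69$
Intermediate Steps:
$x = -10$
$N = - \frac{4}{7}$ ($N = - \frac{12}{21} = \left(-12\right) \frac{1}{21} = - \frac{4}{7} \approx -0.57143$)
$\left(-109 + 56\right) \left(H{\left(N \right)} + x\right) = \left(-109 + 56\right) \left(\left(- \frac{4}{7}\right)^{2} - 10\right) = - 53 \left(\frac{16}{49} - 10\right) = \left(-53\right) \left(- \frac{474}{49}\right) = \frac{25122}{49}$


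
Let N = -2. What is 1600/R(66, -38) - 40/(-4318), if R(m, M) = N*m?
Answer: -862940/71247 ≈ -12.112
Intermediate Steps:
R(m, M) = -2*m
1600/R(66, -38) - 40/(-4318) = 1600/((-2*66)) - 40/(-4318) = 1600/(-132) - 40*(-1/4318) = 1600*(-1/132) + 20/2159 = -400/33 + 20/2159 = -862940/71247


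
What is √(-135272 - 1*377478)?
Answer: 5*I*√20510 ≈ 716.07*I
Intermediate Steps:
√(-135272 - 1*377478) = √(-135272 - 377478) = √(-512750) = 5*I*√20510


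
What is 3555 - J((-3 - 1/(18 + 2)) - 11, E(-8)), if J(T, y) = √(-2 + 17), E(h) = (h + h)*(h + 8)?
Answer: 3555 - √15 ≈ 3551.1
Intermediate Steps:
E(h) = 2*h*(8 + h) (E(h) = (2*h)*(8 + h) = 2*h*(8 + h))
J(T, y) = √15
3555 - J((-3 - 1/(18 + 2)) - 11, E(-8)) = 3555 - √15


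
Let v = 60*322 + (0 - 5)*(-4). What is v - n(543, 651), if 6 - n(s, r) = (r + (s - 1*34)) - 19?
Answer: 20475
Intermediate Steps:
n(s, r) = 59 - r - s (n(s, r) = 6 - ((r + (s - 1*34)) - 19) = 6 - ((r + (s - 34)) - 19) = 6 - ((r + (-34 + s)) - 19) = 6 - ((-34 + r + s) - 19) = 6 - (-53 + r + s) = 6 + (53 - r - s) = 59 - r - s)
v = 19340 (v = 19320 - 5*(-4) = 19320 + 20 = 19340)
v - n(543, 651) = 19340 - (59 - 1*651 - 1*543) = 19340 - (59 - 651 - 543) = 19340 - 1*(-1135) = 19340 + 1135 = 20475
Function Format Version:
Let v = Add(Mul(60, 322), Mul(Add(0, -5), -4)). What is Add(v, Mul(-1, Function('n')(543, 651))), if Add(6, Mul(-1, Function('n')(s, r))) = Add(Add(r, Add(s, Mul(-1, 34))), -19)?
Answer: 20475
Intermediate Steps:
Function('n')(s, r) = Add(59, Mul(-1, r), Mul(-1, s)) (Function('n')(s, r) = Add(6, Mul(-1, Add(Add(r, Add(s, Mul(-1, 34))), -19))) = Add(6, Mul(-1, Add(Add(r, Add(s, -34)), -19))) = Add(6, Mul(-1, Add(Add(r, Add(-34, s)), -19))) = Add(6, Mul(-1, Add(Add(-34, r, s), -19))) = Add(6, Mul(-1, Add(-53, r, s))) = Add(6, Add(53, Mul(-1, r), Mul(-1, s))) = Add(59, Mul(-1, r), Mul(-1, s)))
v = 19340 (v = Add(19320, Mul(-5, -4)) = Add(19320, 20) = 19340)
Add(v, Mul(-1, Function('n')(543, 651))) = Add(19340, Mul(-1, Add(59, Mul(-1, 651), Mul(-1, 543)))) = Add(19340, Mul(-1, Add(59, -651, -543))) = Add(19340, Mul(-1, -1135)) = Add(19340, 1135) = 20475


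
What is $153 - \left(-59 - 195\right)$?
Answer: $407$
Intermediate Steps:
$153 - \left(-59 - 195\right) = 153 - -254 = 153 + 254 = 407$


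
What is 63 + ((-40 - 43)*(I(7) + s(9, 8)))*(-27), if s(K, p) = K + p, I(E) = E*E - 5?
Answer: 136764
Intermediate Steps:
I(E) = -5 + E**2 (I(E) = E**2 - 5 = -5 + E**2)
63 + ((-40 - 43)*(I(7) + s(9, 8)))*(-27) = 63 + ((-40 - 43)*((-5 + 7**2) + (9 + 8)))*(-27) = 63 - 83*((-5 + 49) + 17)*(-27) = 63 - 83*(44 + 17)*(-27) = 63 - 83*61*(-27) = 63 - 5063*(-27) = 63 + 136701 = 136764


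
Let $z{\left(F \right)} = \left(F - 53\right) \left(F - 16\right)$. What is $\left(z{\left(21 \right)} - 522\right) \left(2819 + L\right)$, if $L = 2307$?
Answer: $-3495932$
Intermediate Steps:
$z{\left(F \right)} = \left(-53 + F\right) \left(-16 + F\right)$
$\left(z{\left(21 \right)} - 522\right) \left(2819 + L\right) = \left(\left(848 + 21^{2} - 1449\right) - 522\right) \left(2819 + 2307\right) = \left(\left(848 + 441 - 1449\right) - 522\right) 5126 = \left(-160 - 522\right) 5126 = \left(-682\right) 5126 = -3495932$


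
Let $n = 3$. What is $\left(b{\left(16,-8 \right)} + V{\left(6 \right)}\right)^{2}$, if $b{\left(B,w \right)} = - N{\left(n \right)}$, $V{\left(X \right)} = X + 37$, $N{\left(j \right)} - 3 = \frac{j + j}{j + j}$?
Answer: $1521$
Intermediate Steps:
$N{\left(j \right)} = 4$ ($N{\left(j \right)} = 3 + \frac{j + j}{j + j} = 3 + \frac{2 j}{2 j} = 3 + 2 j \frac{1}{2 j} = 3 + 1 = 4$)
$V{\left(X \right)} = 37 + X$
$b{\left(B,w \right)} = -4$ ($b{\left(B,w \right)} = \left(-1\right) 4 = -4$)
$\left(b{\left(16,-8 \right)} + V{\left(6 \right)}\right)^{2} = \left(-4 + \left(37 + 6\right)\right)^{2} = \left(-4 + 43\right)^{2} = 39^{2} = 1521$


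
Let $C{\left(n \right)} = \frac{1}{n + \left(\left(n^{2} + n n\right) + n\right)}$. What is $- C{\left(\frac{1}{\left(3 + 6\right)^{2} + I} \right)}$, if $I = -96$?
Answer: $\frac{225}{28} \approx 8.0357$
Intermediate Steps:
$C{\left(n \right)} = \frac{1}{2 n + 2 n^{2}}$ ($C{\left(n \right)} = \frac{1}{n + \left(\left(n^{2} + n^{2}\right) + n\right)} = \frac{1}{n + \left(2 n^{2} + n\right)} = \frac{1}{n + \left(n + 2 n^{2}\right)} = \frac{1}{2 n + 2 n^{2}}$)
$- C{\left(\frac{1}{\left(3 + 6\right)^{2} + I} \right)} = - \frac{1}{2 \frac{1}{\left(3 + 6\right)^{2} - 96} \left(1 + \frac{1}{\left(3 + 6\right)^{2} - 96}\right)} = - \frac{1}{2 \frac{1}{9^{2} - 96} \left(1 + \frac{1}{9^{2} - 96}\right)} = - \frac{1}{2 \frac{1}{81 - 96} \left(1 + \frac{1}{81 - 96}\right)} = - \frac{1}{2 \frac{1}{-15} \left(1 + \frac{1}{-15}\right)} = - \frac{1}{2 \left(- \frac{1}{15}\right) \left(1 - \frac{1}{15}\right)} = - \frac{-15}{2 \cdot \frac{14}{15}} = - \frac{\left(-15\right) 15}{2 \cdot 14} = \left(-1\right) \left(- \frac{225}{28}\right) = \frac{225}{28}$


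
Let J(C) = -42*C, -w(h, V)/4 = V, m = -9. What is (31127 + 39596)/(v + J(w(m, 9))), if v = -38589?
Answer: -70723/37077 ≈ -1.9075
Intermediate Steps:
w(h, V) = -4*V
(31127 + 39596)/(v + J(w(m, 9))) = (31127 + 39596)/(-38589 - (-168)*9) = 70723/(-38589 - 42*(-36)) = 70723/(-38589 + 1512) = 70723/(-37077) = 70723*(-1/37077) = -70723/37077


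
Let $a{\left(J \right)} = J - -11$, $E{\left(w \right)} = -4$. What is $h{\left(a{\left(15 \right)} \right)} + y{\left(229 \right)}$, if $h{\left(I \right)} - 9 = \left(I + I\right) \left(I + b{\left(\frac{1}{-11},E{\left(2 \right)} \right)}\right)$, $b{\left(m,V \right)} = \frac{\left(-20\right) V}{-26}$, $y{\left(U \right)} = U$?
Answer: $1430$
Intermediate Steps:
$a{\left(J \right)} = 11 + J$ ($a{\left(J \right)} = J + 11 = 11 + J$)
$b{\left(m,V \right)} = \frac{10 V}{13}$ ($b{\left(m,V \right)} = - 20 V \left(- \frac{1}{26}\right) = \frac{10 V}{13}$)
$h{\left(I \right)} = 9 + 2 I \left(- \frac{40}{13} + I\right)$ ($h{\left(I \right)} = 9 + \left(I + I\right) \left(I + \frac{10}{13} \left(-4\right)\right) = 9 + 2 I \left(I - \frac{40}{13}\right) = 9 + 2 I \left(- \frac{40}{13} + I\right)$)
$h{\left(a{\left(15 \right)} \right)} + y{\left(229 \right)} = \left(9 + 2 \left(11 + 15\right)^{2} - \frac{80 \left(11 + 15\right)}{13}\right) + 229 = \left(9 + 2 \cdot 26^{2} - 160\right) + 229 = \left(9 + 2 \cdot 676 - 160\right) + 229 = \left(9 + 1352 - 160\right) + 229 = 1201 + 229 = 1430$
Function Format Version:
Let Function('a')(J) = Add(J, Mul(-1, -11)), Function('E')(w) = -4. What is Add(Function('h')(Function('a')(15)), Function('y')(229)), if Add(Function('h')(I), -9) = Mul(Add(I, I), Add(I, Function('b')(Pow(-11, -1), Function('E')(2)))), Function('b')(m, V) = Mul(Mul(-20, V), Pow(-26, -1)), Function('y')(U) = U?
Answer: 1430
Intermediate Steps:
Function('a')(J) = Add(11, J) (Function('a')(J) = Add(J, 11) = Add(11, J))
Function('b')(m, V) = Mul(Rational(10, 13), V) (Function('b')(m, V) = Mul(Mul(-20, V), Rational(-1, 26)) = Mul(Rational(10, 13), V))
Function('h')(I) = Add(9, Mul(2, I, Add(Rational(-40, 13), I))) (Function('h')(I) = Add(9, Mul(Add(I, I), Add(I, Mul(Rational(10, 13), -4)))) = Add(9, Mul(Mul(2, I), Add(I, Rational(-40, 13)))) = Add(9, Mul(Mul(2, I), Add(Rational(-40, 13), I))) = Add(9, Mul(2, I, Add(Rational(-40, 13), I))))
Add(Function('h')(Function('a')(15)), Function('y')(229)) = Add(Add(9, Mul(2, Pow(Add(11, 15), 2)), Mul(Rational(-80, 13), Add(11, 15))), 229) = Add(Add(9, Mul(2, Pow(26, 2)), Mul(Rational(-80, 13), 26)), 229) = Add(Add(9, Mul(2, 676), -160), 229) = Add(Add(9, 1352, -160), 229) = Add(1201, 229) = 1430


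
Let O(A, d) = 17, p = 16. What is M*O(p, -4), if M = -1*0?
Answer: 0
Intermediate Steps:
M = 0
M*O(p, -4) = 0*17 = 0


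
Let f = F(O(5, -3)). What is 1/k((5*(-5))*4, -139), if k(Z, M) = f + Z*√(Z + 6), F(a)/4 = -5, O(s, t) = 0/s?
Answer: I/(20*(-I + 5*√94)) ≈ -2.1268e-5 + 0.001031*I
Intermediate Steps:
O(s, t) = 0
F(a) = -20 (F(a) = 4*(-5) = -20)
f = -20
k(Z, M) = -20 + Z*√(6 + Z) (k(Z, M) = -20 + Z*√(Z + 6) = -20 + Z*√(6 + Z))
1/k((5*(-5))*4, -139) = 1/(-20 + ((5*(-5))*4)*√(6 + (5*(-5))*4)) = 1/(-20 + (-25*4)*√(6 - 25*4)) = 1/(-20 - 100*√(6 - 100)) = 1/(-20 - 100*I*√94)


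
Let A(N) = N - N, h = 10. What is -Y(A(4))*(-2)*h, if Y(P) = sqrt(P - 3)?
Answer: 20*I*sqrt(3) ≈ 34.641*I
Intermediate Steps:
A(N) = 0
Y(P) = sqrt(-3 + P)
-Y(A(4))*(-2)*h = -sqrt(-3 + 0)*(-2)*10 = -sqrt(-3)*(-2)*10 = -(I*sqrt(3))*(-2)*10 = -(-2*I*sqrt(3))*10 = -(-20)*I*sqrt(3) = 20*I*sqrt(3)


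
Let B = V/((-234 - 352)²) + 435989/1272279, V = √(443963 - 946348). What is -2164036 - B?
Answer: -2753257994033/1272279 - I*√502385/343396 ≈ -2.164e+6 - 0.0020641*I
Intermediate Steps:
V = I*√502385 (V = √(-502385) = I*√502385 ≈ 708.79*I)
B = 435989/1272279 + I*√502385/343396 (B = (I*√502385)/((-234 - 352)²) + 435989/1272279 = (I*√502385)/((-586)²) + 435989*(1/1272279) = (I*√502385)/343396 + 435989/1272279 = (I*√502385)*(1/343396) + 435989/1272279 = I*√502385/343396 + 435989/1272279 = 435989/1272279 + I*√502385/343396 ≈ 0.34268 + 0.0020641*I)
-2164036 - B = -2164036 - (435989/1272279 + I*√502385/343396) = -2164036 + (-435989/1272279 - I*√502385/343396) = -2753257994033/1272279 - I*√502385/343396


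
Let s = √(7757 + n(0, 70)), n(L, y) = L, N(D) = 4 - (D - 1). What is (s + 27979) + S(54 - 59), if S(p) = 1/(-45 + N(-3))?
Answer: 1035222/37 + √7757 ≈ 28067.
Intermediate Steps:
N(D) = 5 - D (N(D) = 4 - (-1 + D) = 4 + (1 - D) = 5 - D)
S(p) = -1/37 (S(p) = 1/(-45 + (5 - 1*(-3))) = 1/(-45 + (5 + 3)) = 1/(-45 + 8) = 1/(-37) = -1/37)
s = √7757 (s = √(7757 + 0) = √7757 ≈ 88.074)
(s + 27979) + S(54 - 59) = (√7757 + 27979) - 1/37 = (27979 + √7757) - 1/37 = 1035222/37 + √7757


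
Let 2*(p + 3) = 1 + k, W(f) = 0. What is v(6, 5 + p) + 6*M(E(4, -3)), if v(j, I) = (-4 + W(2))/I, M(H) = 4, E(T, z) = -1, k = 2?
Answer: 160/7 ≈ 22.857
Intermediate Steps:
p = -3/2 (p = -3 + (1 + 2)/2 = -3 + (½)*3 = -3 + 3/2 = -3/2 ≈ -1.5000)
v(j, I) = -4/I (v(j, I) = (-4 + 0)/I = -4/I)
v(6, 5 + p) + 6*M(E(4, -3)) = -4/(5 - 3/2) + 6*4 = -4/7/2 + 24 = -4*2/7 + 24 = -8/7 + 24 = 160/7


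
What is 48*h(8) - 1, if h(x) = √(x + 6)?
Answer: -1 + 48*√14 ≈ 178.60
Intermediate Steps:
h(x) = √(6 + x)
48*h(8) - 1 = 48*√(6 + 8) - 1 = 48*√14 - 1 = -1 + 48*√14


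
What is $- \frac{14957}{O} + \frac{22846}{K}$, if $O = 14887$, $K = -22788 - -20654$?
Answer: $- \frac{186013320}{15884429} \approx -11.71$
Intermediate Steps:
$K = -2134$ ($K = -22788 + 20654 = -2134$)
$- \frac{14957}{O} + \frac{22846}{K} = - \frac{14957}{14887} + \frac{22846}{-2134} = \left(-14957\right) \frac{1}{14887} + 22846 \left(- \frac{1}{2134}\right) = - \frac{14957}{14887} - \frac{11423}{1067} = - \frac{186013320}{15884429}$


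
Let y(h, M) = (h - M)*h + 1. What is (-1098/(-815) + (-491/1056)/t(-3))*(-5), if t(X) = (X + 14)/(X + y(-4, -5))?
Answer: -2525893/315568 ≈ -8.0043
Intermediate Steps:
y(h, M) = 1 + h*(h - M) (y(h, M) = h*(h - M) + 1 = 1 + h*(h - M))
t(X) = (14 + X)/(-3 + X) (t(X) = (X + 14)/(X + (1 + (-4)**2 - 1*(-5)*(-4))) = (14 + X)/(X + (1 + 16 - 20)) = (14 + X)/(X - 3) = (14 + X)/(-3 + X))
(-1098/(-815) + (-491/1056)/t(-3))*(-5) = (-1098/(-815) + (-491/1056)/(((14 - 3)/(-3 - 3))))*(-5) = (-1098*(-1/815) + (-491*1/1056)/((11/(-6))))*(-5) = (1098/815 - 491/(1056*((-1/6*11))))*(-5) = (1098/815 - 491/(1056*(-11/6)))*(-5) = (1098/815 - 491/1056*(-6/11))*(-5) = (1098/815 + 491/1936)*(-5) = (2525893/1577840)*(-5) = -2525893/315568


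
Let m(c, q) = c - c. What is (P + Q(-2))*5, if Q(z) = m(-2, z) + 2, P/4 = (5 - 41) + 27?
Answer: -170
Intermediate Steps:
m(c, q) = 0
P = -36 (P = 4*((5 - 41) + 27) = 4*(-36 + 27) = 4*(-9) = -36)
Q(z) = 2 (Q(z) = 0 + 2 = 2)
(P + Q(-2))*5 = (-36 + 2)*5 = -34*5 = -170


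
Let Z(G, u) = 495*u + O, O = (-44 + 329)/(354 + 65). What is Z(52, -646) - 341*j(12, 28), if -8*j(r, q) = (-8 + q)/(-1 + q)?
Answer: -7234386235/22626 ≈ -3.1974e+5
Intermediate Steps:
j(r, q) = -(-8 + q)/(8*(-1 + q))
O = 285/419 ≈ 0.68019
Z(G, u) = 285/419 + 495*u (Z(G, u) = 495*u + 285/419 = 285/419 + 495*u)
Z(52, -646) - 341*j(12, 28) = (285/419 + 495*(-646)) - 341*(8 - 1*28)/(8*(-1 + 28)) = (285/419 - 319770) - 341*(1/8)*(8 - 28)/27 = -133983345/419 - 341*(1/8)*(1/27)*(-20) = -133983345/419 - 341*(-5)/54 = -133983345/419 - 1*(-1705/54) = -133983345/419 + 1705/54 = -7234386235/22626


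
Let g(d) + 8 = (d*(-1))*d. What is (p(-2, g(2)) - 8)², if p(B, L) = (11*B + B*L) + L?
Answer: 324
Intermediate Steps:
g(d) = -8 - d² (g(d) = -8 + (d*(-1))*d = -8 + (-d)*d = -8 - d²)
p(B, L) = L + 11*B + B*L
(p(-2, g(2)) - 8)² = (((-8 - 1*2²) + 11*(-2) - 2*(-8 - 1*2²)) - 8)² = (((-8 - 1*4) - 22 - 2*(-8 - 1*4)) - 8)² = (((-8 - 4) - 22 - 2*(-8 - 4)) - 8)² = ((-12 - 22 - 2*(-12)) - 8)² = ((-12 - 22 + 24) - 8)² = (-10 - 8)² = (-18)² = 324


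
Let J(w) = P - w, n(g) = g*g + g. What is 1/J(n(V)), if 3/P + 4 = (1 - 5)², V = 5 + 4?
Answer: -4/359 ≈ -0.011142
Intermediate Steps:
V = 9
n(g) = g + g² (n(g) = g² + g = g + g²)
P = ¼ (P = 3/(-4 + (1 - 5)²) = 3/(-4 + (-4)²) = 3/(-4 + 16) = 3/12 = 3*(1/12) = ¼ ≈ 0.25000)
J(w) = ¼ - w
1/J(n(V)) = 1/(¼ - 9*(1 + 9)) = 1/(¼ - 9*10) = 1/(¼ - 1*90) = 1/(¼ - 90) = 1/(-359/4) = -4/359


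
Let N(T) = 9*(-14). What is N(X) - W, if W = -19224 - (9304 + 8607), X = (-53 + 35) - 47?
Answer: 37009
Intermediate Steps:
X = -65 (X = -18 - 47 = -65)
N(T) = -126
W = -37135 (W = -19224 - 1*17911 = -19224 - 17911 = -37135)
N(X) - W = -126 - 1*(-37135) = -126 + 37135 = 37009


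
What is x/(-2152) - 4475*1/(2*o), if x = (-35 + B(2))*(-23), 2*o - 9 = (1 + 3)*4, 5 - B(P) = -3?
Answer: -385829/2152 ≈ -179.29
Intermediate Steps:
B(P) = 8 (B(P) = 5 - 1*(-3) = 5 + 3 = 8)
o = 25/2 (o = 9/2 + ((1 + 3)*4)/2 = 9/2 + (4*4)/2 = 9/2 + (1/2)*16 = 9/2 + 8 = 25/2 ≈ 12.500)
x = 621 (x = (-35 + 8)*(-23) = -27*(-23) = 621)
x/(-2152) - 4475*1/(2*o) = 621/(-2152) - 4475/(2*(25/2)) = 621*(-1/2152) - 4475/25 = -621/2152 - 4475*1/25 = -621/2152 - 179 = -385829/2152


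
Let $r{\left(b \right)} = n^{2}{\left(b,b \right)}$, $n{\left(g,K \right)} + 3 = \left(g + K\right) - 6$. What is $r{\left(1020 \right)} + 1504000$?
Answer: $5628961$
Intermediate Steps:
$n{\left(g,K \right)} = -9 + K + g$ ($n{\left(g,K \right)} = -3 - \left(6 - K - g\right) = -3 + \left(-6 + K + g\right) = -9 + K + g$)
$r{\left(b \right)} = \left(-9 + 2 b\right)^{2}$ ($r{\left(b \right)} = \left(-9 + b + b\right)^{2} = \left(-9 + 2 b\right)^{2}$)
$r{\left(1020 \right)} + 1504000 = \left(-9 + 2 \cdot 1020\right)^{2} + 1504000 = \left(-9 + 2040\right)^{2} + 1504000 = 2031^{2} + 1504000 = 4124961 + 1504000 = 5628961$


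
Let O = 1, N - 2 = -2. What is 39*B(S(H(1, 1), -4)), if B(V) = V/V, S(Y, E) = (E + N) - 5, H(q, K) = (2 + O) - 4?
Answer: 39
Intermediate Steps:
N = 0 (N = 2 - 2 = 0)
H(q, K) = -1 (H(q, K) = (2 + 1) - 4 = 3 - 4 = -1)
S(Y, E) = -5 + E (S(Y, E) = (E + 0) - 5 = E - 5 = -5 + E)
B(V) = 1
39*B(S(H(1, 1), -4)) = 39*1 = 39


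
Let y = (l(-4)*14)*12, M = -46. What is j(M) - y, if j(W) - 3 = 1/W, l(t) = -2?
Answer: 15593/46 ≈ 338.98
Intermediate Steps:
j(W) = 3 + 1/W
y = -336 (y = -2*14*12 = -28*12 = -336)
j(M) - y = (3 + 1/(-46)) - 1*(-336) = (3 - 1/46) + 336 = 137/46 + 336 = 15593/46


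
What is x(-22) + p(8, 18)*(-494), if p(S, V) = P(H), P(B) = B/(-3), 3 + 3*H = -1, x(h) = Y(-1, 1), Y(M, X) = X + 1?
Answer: -1958/9 ≈ -217.56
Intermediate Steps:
Y(M, X) = 1 + X
x(h) = 2 (x(h) = 1 + 1 = 2)
H = -4/3 (H = -1 + (1/3)*(-1) = -1 - 1/3 = -4/3 ≈ -1.3333)
P(B) = -B/3 (P(B) = B*(-1/3) = -B/3)
p(S, V) = 4/9 (p(S, V) = -1/3*(-4/3) = 4/9)
x(-22) + p(8, 18)*(-494) = 2 + (4/9)*(-494) = 2 - 1976/9 = -1958/9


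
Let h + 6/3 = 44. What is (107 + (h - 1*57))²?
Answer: 8464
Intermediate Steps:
h = 42 (h = -2 + 44 = 42)
(107 + (h - 1*57))² = (107 + (42 - 1*57))² = (107 + (42 - 57))² = (107 - 15)² = 92² = 8464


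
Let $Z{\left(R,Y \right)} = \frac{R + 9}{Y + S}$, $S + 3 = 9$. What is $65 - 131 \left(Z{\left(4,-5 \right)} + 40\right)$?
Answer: $-6878$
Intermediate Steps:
$S = 6$ ($S = -3 + 9 = 6$)
$Z{\left(R,Y \right)} = \frac{9 + R}{6 + Y}$ ($Z{\left(R,Y \right)} = \frac{R + 9}{Y + 6} = \frac{9 + R}{6 + Y}$)
$65 - 131 \left(Z{\left(4,-5 \right)} + 40\right) = 65 - 131 \left(\frac{9 + 4}{6 - 5} + 40\right) = 65 - 131 \left(1^{-1} \cdot 13 + 40\right) = 65 - 131 \left(1 \cdot 13 + 40\right) = 65 - 131 \left(13 + 40\right) = 65 - 6943 = -6878$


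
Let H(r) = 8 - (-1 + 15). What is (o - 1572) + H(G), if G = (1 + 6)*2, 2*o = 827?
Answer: -2329/2 ≈ -1164.5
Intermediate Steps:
o = 827/2 (o = (1/2)*827 = 827/2 ≈ 413.50)
G = 14 (G = 7*2 = 14)
H(r) = -6 (H(r) = 8 - 1*14 = 8 - 14 = -6)
(o - 1572) + H(G) = (827/2 - 1572) - 6 = -2317/2 - 6 = -2329/2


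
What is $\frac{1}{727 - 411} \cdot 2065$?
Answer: $\frac{2065}{316} \approx 6.5348$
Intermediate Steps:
$\frac{1}{727 - 411} \cdot 2065 = \frac{1}{316} \cdot 2065 = \frac{2065}{316}$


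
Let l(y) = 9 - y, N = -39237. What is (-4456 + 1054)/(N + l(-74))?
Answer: 1701/19577 ≈ 0.086888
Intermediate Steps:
(-4456 + 1054)/(N + l(-74)) = (-4456 + 1054)/(-39237 + (9 - 1*(-74))) = -3402/(-39237 + (9 + 74)) = -3402/(-39237 + 83) = -3402/(-39154) = -3402*(-1/39154) = 1701/19577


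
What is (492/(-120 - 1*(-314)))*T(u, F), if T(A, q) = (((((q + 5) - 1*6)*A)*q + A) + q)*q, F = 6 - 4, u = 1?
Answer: 2460/97 ≈ 25.361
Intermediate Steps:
F = 2
T(A, q) = q*(A + q + A*q*(-1 + q)) (T(A, q) = (((((5 + q) - 6)*A)*q + A) + q)*q = ((((-1 + q)*A)*q + A) + q)*q = (((A*(-1 + q))*q + A) + q)*q = ((A*q*(-1 + q) + A) + q)*q = ((A + A*q*(-1 + q)) + q)*q = (A + q + A*q*(-1 + q))*q = q*(A + q + A*q*(-1 + q)))
(492/(-120 - 1*(-314)))*T(u, F) = (492/(-120 - 1*(-314)))*(2*(1 + 2 + 1*2² - 1*1*2)) = (492/(-120 + 314))*(2*(1 + 2 + 1*4 - 2)) = (492/194)*(2*(1 + 2 + 4 - 2)) = (492*(1/194))*(2*5) = (246/97)*10 = 2460/97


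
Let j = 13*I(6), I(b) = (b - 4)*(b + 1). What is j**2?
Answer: 33124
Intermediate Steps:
I(b) = (1 + b)*(-4 + b) (I(b) = (-4 + b)*(1 + b) = (1 + b)*(-4 + b))
j = 182 (j = 13*(-4 + 6**2 - 3*6) = 13*(-4 + 36 - 18) = 13*14 = 182)
j**2 = 182**2 = 33124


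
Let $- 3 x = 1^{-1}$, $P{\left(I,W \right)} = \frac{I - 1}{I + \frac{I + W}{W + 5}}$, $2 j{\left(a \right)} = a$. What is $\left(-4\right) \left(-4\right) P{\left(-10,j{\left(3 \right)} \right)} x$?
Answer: $- \frac{2288}{441} \approx -5.1882$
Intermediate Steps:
$j{\left(a \right)} = \frac{a}{2}$
$P{\left(I,W \right)} = \frac{-1 + I}{I + \frac{I + W}{5 + W}}$
$x = - \frac{1}{3}$ ($x = - \frac{1}{3 \cdot 1} = \left(- \frac{1}{3}\right) 1 = - \frac{1}{3} \approx -0.33333$)
$\left(-4\right) \left(-4\right) P{\left(-10,j{\left(3 \right)} \right)} x = \left(-4\right) \left(-4\right) \frac{-5 - \frac{1}{2} \cdot 3 + 5 \left(-10\right) - 10 \cdot \frac{1}{2} \cdot 3}{\frac{1}{2} \cdot 3 + 6 \left(-10\right) - 10 \cdot \frac{1}{2} \cdot 3} \left(- \frac{1}{3}\right) = 16 \frac{-5 - \frac{3}{2} - 50 - 15}{\frac{3}{2} - 60 - 15} \left(- \frac{1}{3}\right) = 16 \frac{1}{- \frac{147}{2}} \left(- \frac{143}{2}\right) \left(- \frac{1}{3}\right) = 16 \left(\left(- \frac{2}{147}\right) \left(- \frac{143}{2}\right)\right) \left(- \frac{1}{3}\right) = 16 \cdot \frac{143}{147} \left(- \frac{1}{3}\right) = \frac{2288}{147} \left(- \frac{1}{3}\right) = - \frac{2288}{441}$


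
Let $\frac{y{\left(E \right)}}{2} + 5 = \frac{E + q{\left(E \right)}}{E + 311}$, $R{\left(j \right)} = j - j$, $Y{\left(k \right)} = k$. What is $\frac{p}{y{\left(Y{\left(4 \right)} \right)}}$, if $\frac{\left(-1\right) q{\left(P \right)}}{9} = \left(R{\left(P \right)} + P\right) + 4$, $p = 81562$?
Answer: $- \frac{12846015}{1643} \approx -7818.6$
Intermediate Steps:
$R{\left(j \right)} = 0$
$q{\left(P \right)} = -36 - 9 P$ ($q{\left(P \right)} = - 9 \left(\left(0 + P\right) + 4\right) = - 9 \left(P + 4\right) = - 9 \left(4 + P\right) = -36 - 9 P$)
$y{\left(E \right)} = -10 + \frac{2 \left(-36 - 8 E\right)}{311 + E}$ ($y{\left(E \right)} = -10 + 2 \frac{E - \left(36 + 9 E\right)}{E + 311} = -10 + 2 \frac{-36 - 8 E}{311 + E} = -10 + \frac{2 \left(-36 - 8 E\right)}{311 + E}$)
$\frac{p}{y{\left(Y{\left(4 \right)} \right)}} = \frac{81562}{2 \frac{1}{311 + 4} \left(-1591 - 52\right)} = \frac{81562}{2 \cdot \frac{1}{315} \left(-1591 - 52\right)} = \frac{81562}{2 \cdot \frac{1}{315} \left(-1643\right)} = \frac{81562}{- \frac{3286}{315}} = 81562 \left(- \frac{315}{3286}\right) = - \frac{12846015}{1643}$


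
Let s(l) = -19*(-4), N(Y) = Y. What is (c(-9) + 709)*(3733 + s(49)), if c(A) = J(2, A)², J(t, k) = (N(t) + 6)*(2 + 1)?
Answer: 4894565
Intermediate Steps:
J(t, k) = 18 + 3*t (J(t, k) = (t + 6)*(2 + 1) = (6 + t)*3 = 18 + 3*t)
s(l) = 76
c(A) = 576 (c(A) = (18 + 3*2)² = (18 + 6)² = 24² = 576)
(c(-9) + 709)*(3733 + s(49)) = (576 + 709)*(3733 + 76) = 1285*3809 = 4894565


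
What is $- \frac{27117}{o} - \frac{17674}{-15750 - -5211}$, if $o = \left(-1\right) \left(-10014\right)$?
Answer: $- \frac{36266209}{35179182} \approx -1.0309$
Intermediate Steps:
$o = 10014$
$- \frac{27117}{o} - \frac{17674}{-15750 - -5211} = - \frac{27117}{10014} - \frac{17674}{-15750 - -5211} = \left(-27117\right) \frac{1}{10014} - \frac{17674}{-15750 + 5211} = - \frac{9039}{3338} - \frac{17674}{-10539} = - \frac{9039}{3338} - - \frac{17674}{10539} = - \frac{9039}{3338} + \frac{17674}{10539} = - \frac{36266209}{35179182}$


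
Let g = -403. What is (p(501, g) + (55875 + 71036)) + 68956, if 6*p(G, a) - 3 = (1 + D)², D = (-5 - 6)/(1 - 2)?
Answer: 391783/2 ≈ 1.9589e+5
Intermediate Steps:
D = 11 (D = -11/(-1) = -11*(-1) = 11)
p(G, a) = 49/2 (p(G, a) = ½ + (1 + 11)²/6 = ½ + (⅙)*12² = ½ + (⅙)*144 = ½ + 24 = 49/2)
(p(501, g) + (55875 + 71036)) + 68956 = (49/2 + (55875 + 71036)) + 68956 = (49/2 + 126911) + 68956 = 253871/2 + 68956 = 391783/2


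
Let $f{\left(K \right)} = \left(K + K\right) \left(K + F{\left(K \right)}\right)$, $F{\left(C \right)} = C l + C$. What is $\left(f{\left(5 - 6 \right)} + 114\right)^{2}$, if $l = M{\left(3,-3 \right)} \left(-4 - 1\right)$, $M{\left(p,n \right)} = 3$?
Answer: $7744$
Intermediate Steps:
$l = -15$ ($l = 3 \left(-4 - 1\right) = 3 \left(-5\right) = -15$)
$F{\left(C \right)} = - 14 C$ ($F{\left(C \right)} = C \left(-15\right) + C = - 15 C + C = - 14 C$)
$f{\left(K \right)} = - 26 K^{2}$ ($f{\left(K \right)} = \left(K + K\right) \left(K - 14 K\right) = 2 K \left(- 13 K\right) = - 26 K^{2}$)
$\left(f{\left(5 - 6 \right)} + 114\right)^{2} = \left(- 26 \left(5 - 6\right)^{2} + 114\right)^{2} = \left(- 26 \left(-1\right)^{2} + 114\right)^{2} = \left(\left(-26\right) 1 + 114\right)^{2} = \left(-26 + 114\right)^{2} = 88^{2} = 7744$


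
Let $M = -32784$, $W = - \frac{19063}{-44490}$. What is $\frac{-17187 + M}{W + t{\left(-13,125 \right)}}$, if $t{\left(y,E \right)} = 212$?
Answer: $- \frac{2223209790}{9450943} \approx -235.24$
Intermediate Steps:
$W = \frac{19063}{44490}$ ($W = \left(-19063\right) \left(- \frac{1}{44490}\right) = \frac{19063}{44490} \approx 0.42848$)
$\frac{-17187 + M}{W + t{\left(-13,125 \right)}} = \frac{-17187 - 32784}{\frac{19063}{44490} + 212} = - \frac{49971}{\frac{9450943}{44490}} = \left(-49971\right) \frac{44490}{9450943} = - \frac{2223209790}{9450943}$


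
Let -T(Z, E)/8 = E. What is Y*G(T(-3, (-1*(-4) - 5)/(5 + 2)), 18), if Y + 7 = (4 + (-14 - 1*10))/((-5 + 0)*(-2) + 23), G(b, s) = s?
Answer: -1506/11 ≈ -136.91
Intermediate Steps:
T(Z, E) = -8*E
Y = -251/33 (Y = -7 + (4 + (-14 - 1*10))/((-5 + 0)*(-2) + 23) = -7 + (4 + (-14 - 10))/(-5*(-2) + 23) = -7 + (4 - 24)/(10 + 23) = -7 - 20/33 = -251/33 ≈ -7.6061)
Y*G(T(-3, (-1*(-4) - 5)/(5 + 2)), 18) = -251/33*18 = -1506/11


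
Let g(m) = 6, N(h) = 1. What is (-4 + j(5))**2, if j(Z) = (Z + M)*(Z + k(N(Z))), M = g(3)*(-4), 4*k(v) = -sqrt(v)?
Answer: 142129/16 ≈ 8883.1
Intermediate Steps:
k(v) = -sqrt(v)/4 (k(v) = (-sqrt(v))/4 = -sqrt(v)/4)
M = -24 (M = 6*(-4) = -24)
j(Z) = (-24 + Z)*(-1/4 + Z) (j(Z) = (Z - 24)*(Z - sqrt(1)/4) = (-24 + Z)*(Z - 1/4*1) = (-24 + Z)*(Z - 1/4) = (-24 + Z)*(-1/4 + Z))
(-4 + j(5))**2 = (-4 + (6 + 5**2 - 97/4*5))**2 = (-4 + (6 + 25 - 485/4))**2 = (-4 - 361/4)**2 = (-377/4)**2 = 142129/16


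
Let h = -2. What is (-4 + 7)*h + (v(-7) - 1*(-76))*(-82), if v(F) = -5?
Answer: -5828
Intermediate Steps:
(-4 + 7)*h + (v(-7) - 1*(-76))*(-82) = (-4 + 7)*(-2) + (-5 - 1*(-76))*(-82) = 3*(-2) + (-5 + 76)*(-82) = -6 + 71*(-82) = -6 - 5822 = -5828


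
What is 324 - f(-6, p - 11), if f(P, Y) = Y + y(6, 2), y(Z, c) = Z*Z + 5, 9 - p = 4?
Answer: 289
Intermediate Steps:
p = 5 (p = 9 - 1*4 = 9 - 4 = 5)
y(Z, c) = 5 + Z² (y(Z, c) = Z² + 5 = 5 + Z²)
f(P, Y) = 41 + Y (f(P, Y) = Y + (5 + 6²) = Y + (5 + 36) = Y + 41 = 41 + Y)
324 - f(-6, p - 11) = 324 - (41 + (5 - 11)) = 324 - (41 - 6) = 324 - 1*35 = 324 - 35 = 289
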